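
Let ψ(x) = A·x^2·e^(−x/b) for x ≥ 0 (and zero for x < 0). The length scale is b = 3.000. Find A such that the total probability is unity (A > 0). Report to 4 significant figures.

A ≈ 0.07407

Require ∫ |ψ|² dx = 1 over the whole domain.
Using ∫₀^∞ xⁿ e^(−αx) dx = n!/αⁿ⁺¹, the integral (without the A² prefactor) comes out to 3·b^5/4.
Plugging in b = 3.000 yields A = 0.074074.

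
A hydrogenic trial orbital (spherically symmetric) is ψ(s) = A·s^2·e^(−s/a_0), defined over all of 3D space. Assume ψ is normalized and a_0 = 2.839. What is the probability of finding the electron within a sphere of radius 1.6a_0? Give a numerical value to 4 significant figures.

P ≈ 0.04462

Integrate the radial probability density 4πs²|ψ|² over s ≤ 1.6a_0.
The full normalization integral is A²·[45·π·a_0^7/2] = 1, fixing A².
In terms of u = s/a_0 (A², 4π and the length scale all cancel between numerator and denominator), P = [∫_{0}^{1.6} u^6·e^(-2·u) du] / [∫_{0}^{∞} u^6·e^(-2·u) du].
Using ∫ u^6·e^(-2·u) du = -(4·u^6 + 12·u^5 + 30·u^4 + 60·u^3 + 90·u^2 + 90·u + 45)·e^(-2·u)/8, the numerator is ≈ 0.250982 and the denominator is 45/8.
The region integral divided by the full integral gives P = 0.044619.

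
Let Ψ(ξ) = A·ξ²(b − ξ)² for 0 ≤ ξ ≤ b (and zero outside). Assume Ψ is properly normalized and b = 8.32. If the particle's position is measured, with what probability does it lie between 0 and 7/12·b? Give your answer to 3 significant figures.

The probability is P = ∫ |Ψ|² dξ over [0, 7/12·b].
The normalization integral ∫|Ψ|²dξ over the whole domain equals b^9/630·A², and A² cancels in the ratio.
Let u = ξ/b; then A² and the length scale cancel, so P = ∫_{0}^{7/12} u^4·(1 - u)^4 du ÷ ∫_{0}^{1} u^4·(1 - u)^4 du.
Using ∫ u^4·(1 - u)^4 du = u^5·(70·u^4 - 315·u^3 + 540·u^2 - 420·u + 126)/630, the numerator is ≈ 0.0011074 and the denominator is 1/630.
Taking the ratio, P = 0.6977.

P ≈ 0.698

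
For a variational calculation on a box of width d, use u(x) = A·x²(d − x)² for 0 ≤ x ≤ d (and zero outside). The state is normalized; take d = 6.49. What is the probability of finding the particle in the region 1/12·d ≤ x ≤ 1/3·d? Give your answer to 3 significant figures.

P ≈ 0.144

P = ∫_{1/12·d}^{1/3·d} |u(x)|² dx.
Since A² = 1/(d^9/630), this is the region integral divided by the full normalization integral.
Substituting t = x/d, A² and the length scale cancel in the ratio: P = ∫_{1/12}^{1/3} t^4·(1 - t)^4 dt / ∫_{0}^{1} t^4·(1 - t)^4 dt.
Using ∫ t^4·(1 - t)^4 dt = t^5·(70·t^4 - 315·t^3 + 540·t^2 - 420·t + 126)/630, the numerator is ≈ 0.00022931 and the denominator is 1/630.
This works out to P = 0.1445.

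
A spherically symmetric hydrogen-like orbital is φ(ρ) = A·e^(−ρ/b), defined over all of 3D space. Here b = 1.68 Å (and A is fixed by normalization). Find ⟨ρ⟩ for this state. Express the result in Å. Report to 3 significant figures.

⟨ρ⟩ ≈ 2.52 Å

The expectation value is the |φ|²-weighted average of ρ: ∫ ρ|φ|² 4πρ² dρ.
Recall ∫₀^∞ ρ^m e^(−ρ/β) dρ = m!·β^(m+1), since the A² factors cancel between numerator and denominator, ⟨ρ⟩ = 3·b/2.
With b = 1.68, ⟨ρ⟩ = 2.520.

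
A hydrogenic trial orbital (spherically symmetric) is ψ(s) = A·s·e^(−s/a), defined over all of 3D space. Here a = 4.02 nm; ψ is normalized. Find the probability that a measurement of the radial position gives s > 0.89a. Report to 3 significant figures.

Integrate the radial probability density 4πs²|ψ|² over s > 0.89a.
The full normalization integral is A²·[3·π·a^5] = 1, fixing A².
In terms of u = s/a (A², 4π and the length scale all cancel between numerator and denominator), P = [∫_{0.89}^{∞} u^4·e^(-2·u) du] / [∫_{0}^{∞} u^4·e^(-2·u) du].
An antiderivative of u^4·e^(-2·u) is -(u^4/2 + u^3 + 3·u^2/2 + 3·u/2 + 3/4)·e^(-2·u); evaluating from 0.89 to ∞ gives ≈ 0.72377, while the full integral is 3/4.
This evaluates to P = 0.9650.

P ≈ 0.965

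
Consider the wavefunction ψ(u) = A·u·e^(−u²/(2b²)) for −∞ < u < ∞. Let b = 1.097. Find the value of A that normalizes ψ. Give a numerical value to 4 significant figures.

A ≈ 0.9245

The normalization condition is ∫|ψ|² du = 1 from −∞ to ∞.
Using the Gaussian integral ∫_{−∞}^{∞} e^(−αu²) du = √(π/α), with ψ = A·u·e^(−u²/(2b²)), the integral evaluates to A²·[√(π)·b^3/2].
Setting this equal to 1 gives A² = 1/(√(π)·b^3/2).
With b = 1.097: A² = 0.85474 and A = 0.92452.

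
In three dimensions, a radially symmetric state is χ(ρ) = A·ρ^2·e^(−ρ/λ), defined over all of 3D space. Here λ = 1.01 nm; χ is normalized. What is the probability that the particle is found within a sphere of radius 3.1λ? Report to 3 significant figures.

P = ∫ |χ|² 4πρ² dρ over ρ ≤ 3.1λ.
A² is fixed by ∫₀^∞ 4πρ²|χ|² dρ = 1, i.e. A² = (45·π·λ^7/2)^(−1).
In terms of u = ρ/λ (A², 4π and the length scale all cancel between numerator and denominator), P = [∫_{0}^{3.1} u^6·e^(-2·u) du] / [∫_{0}^{∞} u^6·e^(-2·u) du].
Using ∫ u^6·e^(-2·u) du = -(4·u^6 + 12·u^5 + 30·u^4 + 60·u^3 + 90·u^2 + 90·u + 45)·e^(-2·u)/8, the numerator is ≈ 2.3951 and the denominator is 45/8.
The region integral divided by the full integral gives P = 0.4258.

P ≈ 0.426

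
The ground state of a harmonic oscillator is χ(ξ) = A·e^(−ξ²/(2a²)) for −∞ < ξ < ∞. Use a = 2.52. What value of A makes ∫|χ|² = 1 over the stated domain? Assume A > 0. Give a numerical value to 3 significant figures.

Normalization requires ∫|χ|² dξ = 1, integrated from −∞ to ∞.
Using the Gaussian integral ∫_{−∞}^{∞} e^(−αξ²) dξ = √(π/α), with χ = A·e^(−ξ²/(2a²)), the integral evaluates to A²·[√(π)·a].
So A² = (√(π)·a)^(−1).
Plugging in a = 2.52 yields A = 0.4732.

A ≈ 0.473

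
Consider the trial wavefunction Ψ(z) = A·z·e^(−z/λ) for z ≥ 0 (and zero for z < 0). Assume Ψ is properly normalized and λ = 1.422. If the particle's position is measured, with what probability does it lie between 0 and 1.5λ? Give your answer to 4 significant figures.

|Ψ|² is the probability density, so P = ∫_{0}^{1.5λ} |Ψ|² dz.
The normalization integral ∫|Ψ|²dz over the whole domain equals λ^3/4·A², and A² cancels in the ratio.
In terms of u = z/λ (A² and the length scale cancel between numerator and denominator), P = [∫_{0}^{1.5} u^2·e^(-2·u) du] / [∫_{0}^{∞} u^2·e^(-2·u) du].
Using ∫ u^2·e^(-2·u) du = -(2·u^2 + 2·u + 1)·e^(-2·u)/4, the numerator is 1/4 - 17·e^(-3)/8 and the denominator is 1/4.
Taking the ratio, P = 0.57681.

P ≈ 0.5768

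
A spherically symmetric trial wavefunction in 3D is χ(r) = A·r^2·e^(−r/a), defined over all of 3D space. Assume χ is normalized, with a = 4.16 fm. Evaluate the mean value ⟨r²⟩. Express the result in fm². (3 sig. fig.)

⟨r^2⟩ ≈ 242 fm^2

The expectation value is the |χ|²-weighted average of r^2: ∫ r^2|χ|² 4πr² dr.
Recall ∫₀^∞ r^m e^(−r/β) dr = m!·β^(m+1), since the A² factors cancel between numerator and denominator, ⟨r²⟩ = 14·a^2.
With a = 4.16, ⟨r^2⟩ = 242.3.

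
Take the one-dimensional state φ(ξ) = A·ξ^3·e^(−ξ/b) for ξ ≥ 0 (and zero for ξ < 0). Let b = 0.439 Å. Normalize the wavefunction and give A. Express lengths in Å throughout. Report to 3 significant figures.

A ≈ 7.52 Å^(-7/2)

Normalization requires ∫|φ|² dξ = 1, integrated from 0 to ∞.
Carrying out the integral gives A² · 45·b^7/8.
Setting this equal to 1 gives A² = 1/(45·b^7/8).
Substituting b = 0.439 gives A² = 56.58, so A = 7.522.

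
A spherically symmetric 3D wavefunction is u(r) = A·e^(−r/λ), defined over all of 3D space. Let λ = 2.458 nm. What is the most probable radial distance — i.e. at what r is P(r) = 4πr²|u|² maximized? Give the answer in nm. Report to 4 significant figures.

The maximum of P(r) = 4πr²|u|² occurs where its derivative vanishes.
This gives r = λ.
With λ = 2.458, the most probable radial distance is 2.4580 nm.

r ≈ 2.458 nm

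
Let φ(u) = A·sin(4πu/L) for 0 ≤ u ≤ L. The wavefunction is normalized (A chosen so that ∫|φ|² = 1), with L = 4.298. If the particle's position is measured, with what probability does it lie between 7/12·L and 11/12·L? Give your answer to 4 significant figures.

P ≈ 0.4022

The probability is P = ∫ |φ|² du over [7/12·L, 11/12·L].
The normalization integral ∫|φ|²du over the whole domain equals L/2·A², and A² cancels in the ratio.
In terms of t = u/L (A² and the length scale cancel between numerator and denominator), P = [∫_{7/12}^{11/12} sin(4·π·t)^2 dt] / [∫_{0}^{1} sin(4·π·t)^2 dt].
With ∫ sin(4·π·t)^2 dt = t/2 - sin(4·π·t)·cos(4·π·t)/(8·π) + C, the region integral is √(3)/(16·π) + 1/6 and the full one is 1/2.
This works out to P = (√(3)/8 + π/3)/π.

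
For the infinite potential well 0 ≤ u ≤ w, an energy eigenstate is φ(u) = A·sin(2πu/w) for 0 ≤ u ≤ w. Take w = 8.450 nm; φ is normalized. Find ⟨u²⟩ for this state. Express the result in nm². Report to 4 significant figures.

⟨u²⟩ = ∫ u^2 |φ|² du over the full domain.
Using sin²θ = (1 − cos 2θ)/2, evaluating both integrals, ⟨u²⟩ = -w^2/(8·π^2) + w^2/3.
With w = 8.450, ⟨u^2⟩ = 22.897.

⟨u^2⟩ ≈ 22.90 nm^2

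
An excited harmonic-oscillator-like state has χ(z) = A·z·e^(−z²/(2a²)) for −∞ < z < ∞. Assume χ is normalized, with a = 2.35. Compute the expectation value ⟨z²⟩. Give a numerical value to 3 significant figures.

⟨z^2⟩ ≈ 8.28

The expectation value is the |χ|²-weighted average of z^2: ∫ z^2|χ|² dz.
Using the Gaussian integral ∫_{−∞}^{∞} e^(−αz²) dz = √(π/α), the ratio of the moment integral to the normalization integral gives ⟨z²⟩ = 3·a^2/2.
With a = 2.35, ⟨z^2⟩ = 8.284.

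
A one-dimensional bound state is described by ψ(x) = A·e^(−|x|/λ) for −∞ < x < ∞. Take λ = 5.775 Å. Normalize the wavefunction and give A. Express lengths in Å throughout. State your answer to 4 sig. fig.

Normalization requires ∫|ψ|² dx = 1, integrated from −∞ to ∞.
With ∫₀^∞ x^0 e^(−αx) dx = 0!/α^1, ∫|ψ|² dx = A²·(λ).
So A² = (λ)^(−1).
With λ = 5.775: A² = 0.17316 and A = 0.41613.

A ≈ 0.4161 Å^(-1/2)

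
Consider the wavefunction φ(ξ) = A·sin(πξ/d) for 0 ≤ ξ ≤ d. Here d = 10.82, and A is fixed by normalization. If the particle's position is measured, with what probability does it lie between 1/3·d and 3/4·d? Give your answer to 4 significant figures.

P ≈ 0.7137

P = ∫_{1/3·d}^{3/4·d} |φ(ξ)|² dξ.
With A² fixed by ∫|φ|² = 1, i.e. A² = (d/2)^(−1), substitute and integrate.
Let u = ξ/d; then A² and the length scale cancel, so P = ∫_{1/3}^{3/4} sin(π·u)^2 du ÷ ∫_{0}^{1} sin(π·u)^2 du.
With ∫ sin(π·u)^2 du = u/2 - sin(2·π·u)/(4·π) + C, the region integral is √(3)/(8·π) + 1/(4·π) + 5/24 and the full one is 1/2.
The result is P = (3·√(3) + 6 + 5·π)/(12·π).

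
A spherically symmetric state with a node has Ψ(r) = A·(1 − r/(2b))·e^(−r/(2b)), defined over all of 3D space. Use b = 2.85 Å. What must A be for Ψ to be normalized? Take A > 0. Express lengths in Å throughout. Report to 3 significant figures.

A ≈ 0.0415 Å^(-3/2)

Require ∫ |Ψ|² 4πr² dr = 1 over the whole domain.
Recall ∫₀^∞ r^m e^(−r/β) dr = m!·β^(m+1), the integral (without the A² prefactor) comes out to 8·π·b^3.
Hence A² = 1/[8·π·b^3].
Substituting b = 2.85 gives A² = 0.001719, so A = 0.04146.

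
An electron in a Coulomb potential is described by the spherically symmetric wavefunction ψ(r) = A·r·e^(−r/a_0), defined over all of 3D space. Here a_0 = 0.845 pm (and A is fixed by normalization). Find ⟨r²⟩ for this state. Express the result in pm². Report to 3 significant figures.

⟨r^2⟩ ≈ 5.36 pm^2

The expectation value is the |ψ|²-weighted average of r^2: ∫ r^2|ψ|² 4πr² dr.
The ratio of the moment integral to the normalization integral gives ⟨r²⟩ = 15·a_0^2/2.
Putting a_0 = 0.845 gives 5.355.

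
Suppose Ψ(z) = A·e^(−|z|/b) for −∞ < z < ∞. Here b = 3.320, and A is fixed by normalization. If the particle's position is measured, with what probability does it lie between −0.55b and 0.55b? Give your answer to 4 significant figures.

The probability is P = ∫ |Ψ|² dz over [−0.55b, 0.55b].
With A² fixed by ∫|Ψ|² = 1, i.e. A² = (b)^(−1), substitute and integrate.
By symmetry take twice the z ≥ 0 contribution in numerator and denominator; the 2's cancel. In terms of u = z/b (A² and the length scale cancel between numerator and denominator), P = [∫_{0}^{0.55} e^(-2·u) du] / [∫_{0}^{∞} e^(-2·u) du].
With ∫ e^(-2·u) du = -e^(-2·u)/2 + C, the region integral is 1/2 - e^(-11/10)/2 and the full one is 1/2.
The result is P = 0.66713.

P ≈ 0.6671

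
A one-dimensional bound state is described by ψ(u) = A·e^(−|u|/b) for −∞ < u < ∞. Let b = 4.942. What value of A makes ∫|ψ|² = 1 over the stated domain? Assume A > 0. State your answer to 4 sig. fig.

A ≈ 0.4498

The normalization condition is ∫|ψ|² du = 1 from −∞ to ∞.
With ∫₀^∞ u^0 e^(−αu) du = 0!/α^1, carrying out the integral gives A² · b.
Setting this equal to 1 gives A² = 1/(b).
With b = 4.942: A² = 0.20235 and A = 0.44983.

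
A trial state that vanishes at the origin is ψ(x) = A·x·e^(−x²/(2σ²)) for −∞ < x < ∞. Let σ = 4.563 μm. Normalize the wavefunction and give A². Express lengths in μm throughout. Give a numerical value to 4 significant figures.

A^2 ≈ 0.01188 μm^(-3)

The normalization condition is ∫|ψ|² dx = 1 from −∞ to ∞.
Using the Gaussian integral ∫_{−∞}^{∞} e^(−αx²) dx = √(π/α), with ψ = A·x·e^(−x²/(2σ²)), the integral evaluates to A²·[√(π)·σ^3/2].
Hence A² = 1/[√(π)·σ^3/2].
Substituting σ = 4.563 gives A² = 0.011877, so A = 0.10898.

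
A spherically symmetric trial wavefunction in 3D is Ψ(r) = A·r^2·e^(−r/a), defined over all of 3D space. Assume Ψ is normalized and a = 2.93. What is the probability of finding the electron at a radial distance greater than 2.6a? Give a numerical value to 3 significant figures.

P = ∫ |Ψ|² 4πr² dr over r > 2.6a.
Normalization gives A² = 1/(45·π·a^7/2).
Substituting u = r/a, A², 4π and the length scale all cancel in the ratio: P = ∫_{2.6}^{∞} u^6·e^(-2·u) du / ∫_{0}^{∞} u^6·e^(-2·u) du.
An antiderivative of u^6·e^(-2·u) is -(4·u^6 + 12·u^5 + 30·u^4 + 60·u^3 + 90·u^2 + 90·u + 45)·e^(-2·u)/8; evaluating from 2.6 to ∞ gives ≈ 4.1197, while the full integral is 45/8.
The region integral divided by the full integral gives P = 0.7324.

P ≈ 0.732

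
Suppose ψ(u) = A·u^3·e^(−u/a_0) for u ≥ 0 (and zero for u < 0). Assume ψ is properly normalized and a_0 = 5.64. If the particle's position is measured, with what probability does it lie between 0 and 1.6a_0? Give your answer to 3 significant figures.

|ψ|² is the probability density, so P = ∫_{0}^{1.6a_0} |ψ|² du.
Since A² = 1/(45·a_0^7/8), this is the region integral divided by the full normalization integral.
In terms of t = u/a_0 (A² and the length scale cancel between numerator and denominator), P = [∫_{0}^{1.6} t^6·e^(-2·t) dt] / [∫_{0}^{∞} t^6·e^(-2·t) dt].
Using ∫ t^6·e^(-2·t) dt = -(4·t^6 + 12·t^5 + 30·t^4 + 60·t^3 + 90·t^2 + 90·t + 45)·e^(-2·t)/8, the numerator is ≈ 0.25098 and the denominator is 45/8.
Taking the ratio, P = 0.04462.

P ≈ 0.0446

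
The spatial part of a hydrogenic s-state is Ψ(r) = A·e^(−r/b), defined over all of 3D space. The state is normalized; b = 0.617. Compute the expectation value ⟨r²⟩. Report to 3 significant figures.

By definition ⟨r²⟩ = ∫ r^2 |Ψ(r)|² 4πr² dr.
Since the A² factors cancel between numerator and denominator, ⟨r²⟩ = 3·b^2.
With b = 0.617, ⟨r^2⟩ = 1.142.

⟨r^2⟩ ≈ 1.14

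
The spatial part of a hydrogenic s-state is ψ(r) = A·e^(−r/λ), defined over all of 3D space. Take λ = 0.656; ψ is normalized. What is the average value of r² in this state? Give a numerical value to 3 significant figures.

⟨r^2⟩ ≈ 1.29

By definition ⟨r²⟩ = ∫ r^2 |ψ(r)|² 4πr² dr.
The ratio of the moment integral to the normalization integral gives ⟨r²⟩ = 3·λ^2.
Putting λ = 0.656 gives 1.291.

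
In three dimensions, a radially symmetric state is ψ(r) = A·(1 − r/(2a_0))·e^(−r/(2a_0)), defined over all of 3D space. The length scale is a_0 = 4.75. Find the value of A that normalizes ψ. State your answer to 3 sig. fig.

We need A² ∫|f|² 4πr² dr = 1, taking the integral from 0 to ∞.
(Spherical symmetry: dV = 4πr² dr.)
Using ∫₀^∞ rⁿ e^(−αr) dr = n!/αⁿ⁺¹, with ψ = A·(1 − r/(2a_0))·e^(−r/(2a_0)), the integral evaluates to A²·[8·π·a_0^3].
Substituting a_0 = 4.75 gives A² = 0.0003713, so A = 0.01927.

A ≈ 0.0193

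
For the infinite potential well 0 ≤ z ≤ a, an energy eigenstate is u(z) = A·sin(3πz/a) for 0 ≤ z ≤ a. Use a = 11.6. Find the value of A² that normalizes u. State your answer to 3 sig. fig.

We need A² ∫|f|² dz = 1, taking the integral from 0 to a.
Carrying out the integral gives A² · a/2.
Substituting a = 11.6 gives A² = 0.1724, so A = 0.4152.

A^2 ≈ 0.172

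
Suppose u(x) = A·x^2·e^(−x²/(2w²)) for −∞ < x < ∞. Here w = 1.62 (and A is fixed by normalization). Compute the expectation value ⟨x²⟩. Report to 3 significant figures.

⟨x²⟩ = ∫ x^2 |u|² dx over the full domain.
Using the Gaussian integral ∫_{−∞}^{∞} e^(−αx²) dx = √(π/α), since the A² factors cancel between numerator and denominator, ⟨x²⟩ = 5·w^2/2.
With w = 1.62, ⟨x^2⟩ = 6.561.

⟨x^2⟩ ≈ 6.56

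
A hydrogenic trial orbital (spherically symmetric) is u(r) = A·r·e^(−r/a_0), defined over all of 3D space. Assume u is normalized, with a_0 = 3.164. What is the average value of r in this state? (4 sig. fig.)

⟨r⟩ ≈ 7.910

The expectation value is the |u|²-weighted average of r: ∫ r|u|² 4πr² dr.
Using ∫₀^∞ rⁿ e^(−αr) dr = n!/αⁿ⁺¹, since the A² factors cancel between numerator and denominator, ⟨r⟩ = 5·a_0/2.
With a_0 = 3.164, ⟨r⟩ = 7.9100.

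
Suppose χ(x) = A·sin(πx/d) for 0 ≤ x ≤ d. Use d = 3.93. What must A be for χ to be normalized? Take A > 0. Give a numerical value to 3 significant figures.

We need A² ∫|f|² dx = 1, taking the integral from 0 to d.
Using sin²θ = (1 − cos 2θ)/2, carrying out the integral gives A² · d/2.
Setting this equal to 1 gives A² = 1/(d/2).
With d = 3.93: A² = 0.5089 and A = 0.7134.

A ≈ 0.713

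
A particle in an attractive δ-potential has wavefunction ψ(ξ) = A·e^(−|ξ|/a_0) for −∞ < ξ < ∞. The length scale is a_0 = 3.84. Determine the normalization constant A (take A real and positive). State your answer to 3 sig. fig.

Normalization requires ∫|ψ|² dξ = 1, integrated from −∞ to ∞.
The integral (without the A² prefactor) comes out to a_0.
Setting this equal to 1 gives A² = 1/(a_0).
With a_0 = 3.84: A² = 0.2604 and A = 0.5103.

A ≈ 0.510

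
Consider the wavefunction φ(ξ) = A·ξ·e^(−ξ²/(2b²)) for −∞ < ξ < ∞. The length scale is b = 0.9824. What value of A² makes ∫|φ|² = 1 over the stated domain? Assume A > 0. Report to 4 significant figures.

A^2 ≈ 1.190

Normalization requires ∫|φ|² dξ = 1, integrated from −∞ to ∞.
With ∫_{−∞}^{∞} ξ^(2m) e^(−αξ²) dξ = (2m−1)!!·√π / (2^m α^(m+1/2)), ∫|φ|² dξ = A²·(√(π)·b^3/2).
So A² = (√(π)·b^3/2)^(−1).
Substituting b = 0.9824 gives A² = 1.1901, so A = 1.0909.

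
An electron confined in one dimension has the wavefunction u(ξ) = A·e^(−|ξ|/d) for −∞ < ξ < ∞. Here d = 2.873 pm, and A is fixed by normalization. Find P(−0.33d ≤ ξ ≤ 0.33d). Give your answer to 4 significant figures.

|u|² is the probability density, so P = ∫_{−0.33d}^{0.33d} |u|² dξ.
With A² fixed by ∫|u|² = 1, i.e. A² = (d)^(−1), substitute and integrate.
By symmetry take twice the ξ ≥ 0 contribution in numerator and denominator; the 2's cancel. Let t = ξ/d; then A² and the length scale cancel, so P = ∫_{0}^{0.33} e^(-2·t) dt ÷ ∫_{0}^{∞} e^(-2·t) dt.
Using ∫ e^(-2·t) dt = -e^(-2·t)/2, the numerator is 1/2 - e^(-33/50)/2 and the denominator is 1/2.
This works out to P = 0.48315.

P ≈ 0.4831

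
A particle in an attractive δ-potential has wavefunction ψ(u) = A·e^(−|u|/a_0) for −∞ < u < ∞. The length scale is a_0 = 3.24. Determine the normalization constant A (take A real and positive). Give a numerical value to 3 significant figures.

A ≈ 0.556

Normalization requires ∫|ψ|² du = 1, integrated from −∞ to ∞.
With ∫₀^∞ u^0 e^(−αu) du = 0!/α^1, ∫|ψ|² du = A²·(a_0).
Hence A² = 1/[a_0].
Substituting a_0 = 3.24 gives A² = 0.3086, so A = 0.5556.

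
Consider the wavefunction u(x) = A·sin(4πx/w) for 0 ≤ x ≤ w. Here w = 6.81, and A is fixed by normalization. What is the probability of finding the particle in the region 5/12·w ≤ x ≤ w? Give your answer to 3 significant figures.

P ≈ 0.549

The probability is P = ∫ |u|² dx over [5/12·w, w].
With A² fixed by ∫|u|² = 1, i.e. A² = (w/2)^(−1), substitute and integrate.
In terms of t = x/w (A² and the length scale cancel between numerator and denominator), P = [∫_{5/12}^{1} sin(4·π·t)^2 dt] / [∫_{0}^{1} sin(4·π·t)^2 dt].
An antiderivative of sin(4·π·t)^2 is t/2 - sin(4·π·t)·cos(4·π·t)/(8·π); evaluating from 5/12 to 1 gives -√(3)/(32·π) + 7/24, while the full integral is 1/2.
Taking the ratio, P = -√(3)/(16·π) + 7/12.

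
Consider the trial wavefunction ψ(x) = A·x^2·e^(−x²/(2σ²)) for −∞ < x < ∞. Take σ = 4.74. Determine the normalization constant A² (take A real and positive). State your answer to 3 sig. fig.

We need A² ∫|f|² dx = 1, taking the integral from −∞ to ∞.
With ∫_{−∞}^{∞} x^(2m) e^(−αx²) dx = (2m−1)!!·√π / (2^m α^(m+1/2)), carrying out the integral gives A² · 3·√(π)·σ^5/4.
So A² = (3·√(π)·σ^5/4)^(−1).
With σ = 4.74: A² = 0.0003144 and A = 0.01773.

A^2 ≈ 0.000314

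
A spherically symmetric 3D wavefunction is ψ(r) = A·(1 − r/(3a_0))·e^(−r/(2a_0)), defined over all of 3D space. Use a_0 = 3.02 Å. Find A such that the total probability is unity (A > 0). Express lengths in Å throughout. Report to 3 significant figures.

A ≈ 0.0658 Å^(-3/2)

Require ∫ |ψ|² 4πr² dr = 1 over the whole domain.
The angular integral contributes 4π, leaving ∫₀^∞ r²|ψ|² dr.
Recall ∫₀^∞ r^m e^(−r/β) dr = m!·β^(m+1), with ψ = A·(1 − r/(3a_0))·e^(−r/(2a_0)), the integral evaluates to A²·[8·π·a_0^3/3].
So A² = (8·π·a_0^3/3)^(−1).
Substituting a_0 = 3.02 gives A² = 0.004334, so A = 0.06583.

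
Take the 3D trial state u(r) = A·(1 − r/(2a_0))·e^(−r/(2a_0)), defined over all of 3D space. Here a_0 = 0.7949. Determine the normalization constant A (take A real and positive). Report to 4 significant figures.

We need A² ∫|f|² 4πr² dr = 1, taking the integral from 0 to ∞.
In 3D with spherical symmetry the volume element is 4πr² dr.
Carrying out the integral gives A² · 8·π·a_0^3.
Hence A² = 1/[8·π·a_0^3].
Plugging in a_0 = 0.7949 yields A = 0.28146.

A ≈ 0.2815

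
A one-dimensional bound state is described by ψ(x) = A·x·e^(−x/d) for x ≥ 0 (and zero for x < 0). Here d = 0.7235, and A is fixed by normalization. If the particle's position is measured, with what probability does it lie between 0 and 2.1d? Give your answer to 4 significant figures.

P ≈ 0.7898

|ψ|² is the probability density, so P = ∫_{0}^{2.1d} |ψ|² dx.
The normalization integral ∫|ψ|²dx over the whole domain equals d^3/4·A², and A² cancels in the ratio.
Substituting u = x/d, A² and the length scale cancel in the ratio: P = ∫_{0}^{2.1} u^2·e^(-2·u) du / ∫_{0}^{∞} u^2·e^(-2·u) du.
With ∫ u^2·e^(-2·u) du = -(2·u^2 + 2·u + 1)·e^(-2·u)/4 + C, the region integral is 1/4 - 701·e^(-21/5)/200 and the full one is 1/4.
The result is P = 0.78976.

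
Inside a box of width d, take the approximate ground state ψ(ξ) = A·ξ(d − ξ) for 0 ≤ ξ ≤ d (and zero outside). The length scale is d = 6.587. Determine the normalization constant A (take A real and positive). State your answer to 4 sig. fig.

Require ∫ |ψ|² dξ = 1 over the whole domain.
Expanding the polynomial and integrating term by term, the integral (without the A² prefactor) comes out to d^5/30.
Setting this equal to 1 gives A² = 1/(d^5/30).
Substituting d = 6.587 gives A² = 0.0024193, so A = 0.049186.

A ≈ 0.04919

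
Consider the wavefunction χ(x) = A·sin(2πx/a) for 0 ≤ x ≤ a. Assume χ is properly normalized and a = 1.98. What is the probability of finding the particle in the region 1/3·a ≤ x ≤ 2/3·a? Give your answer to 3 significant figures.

P ≈ 0.196

P = ∫_{1/3·a}^{2/3·a} |χ(x)|² dx.
Since A² = 1/(a/2), this is the region integral divided by the full normalization integral.
Let u = x/a; then A² and the length scale cancel, so P = ∫_{1/3}^{2/3} sin(2·π·u)^2 du ÷ ∫_{0}^{1} sin(2·π·u)^2 du.
An antiderivative of sin(2·π·u)^2 is u/2 - sin(4·π·u)/(8·π); evaluating from 1/3 to 2/3 gives -√(3)/(8·π) + 1/6, while the full integral is 1/2.
This works out to P = (-√(3)/4 + π/3)/π.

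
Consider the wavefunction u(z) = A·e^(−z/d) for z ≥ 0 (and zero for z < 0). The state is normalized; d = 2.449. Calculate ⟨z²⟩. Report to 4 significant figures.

By definition ⟨z²⟩ = ∫ z^2 |u(z)|² dz.
Evaluating both integrals, ⟨z²⟩ = d^2/2.
Putting d = 2.449 gives 2.9988.

⟨z^2⟩ ≈ 2.999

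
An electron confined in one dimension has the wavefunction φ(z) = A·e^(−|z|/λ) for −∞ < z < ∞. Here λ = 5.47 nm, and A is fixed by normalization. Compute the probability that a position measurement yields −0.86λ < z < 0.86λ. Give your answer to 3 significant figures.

P ≈ 0.821

|φ|² is the probability density, so P = ∫_{−0.86λ}^{0.86λ} |φ|² dz.
Since A² = 1/(λ), this is the region integral divided by the full normalization integral.
Both integrals are even about z = 0, so only the z ≥ 0 halves are needed (the factors of 2 cancel). In terms of u = z/λ (A² and the length scale cancel between numerator and denominator), P = [∫_{0}^{0.86} e^(-2·u) du] / [∫_{0}^{∞} e^(-2·u) du].
With ∫ e^(-2·u) du = -e^(-2·u)/2 + C, the region integral is 1/2 - e^(-43/25)/2 and the full one is 1/2.
This works out to P = 0.8209.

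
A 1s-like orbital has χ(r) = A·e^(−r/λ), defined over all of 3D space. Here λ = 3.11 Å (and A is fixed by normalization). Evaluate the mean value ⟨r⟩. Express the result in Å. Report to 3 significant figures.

The expectation value is the |χ|²-weighted average of r: ∫ r|χ|² 4πr² dr.
The ratio of the moment integral to the normalization integral gives ⟨r⟩ = 3·λ/2.
With λ = 3.11, ⟨r⟩ = 4.665.

⟨r⟩ ≈ 4.67 Å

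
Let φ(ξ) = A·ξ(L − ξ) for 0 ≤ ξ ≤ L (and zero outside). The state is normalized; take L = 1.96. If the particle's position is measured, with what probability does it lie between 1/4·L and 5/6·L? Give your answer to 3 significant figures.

P ≈ 0.861

The probability is P = ∫ |φ|² dξ over [1/4·L, 5/6·L].
Since A² = 1/(L^5/30), this is the region integral divided by the full normalization integral.
Substituting u = ξ/L, A² and the length scale cancel in the ratio: P = ∫_{1/4}^{5/6} u^2·(1 - u)^2 du / ∫_{0}^{1} u^2·(1 - u)^2 du.
Using ∫ u^2·(1 - u)^2 du = u^3·(6·u^2 - 15·u + 10)/30, the numerator is ≈ 0.028700 and the denominator is 1/30.
Taking the ratio, P = 0.8610.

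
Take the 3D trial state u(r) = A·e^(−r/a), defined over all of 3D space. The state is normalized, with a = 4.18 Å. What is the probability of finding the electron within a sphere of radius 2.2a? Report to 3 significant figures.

P = ∫ |u|² 4πr² dr over r ≤ 2.2a.
Normalization gives A² = 1/(π·a^3).
Substituting t = r/a, A², 4π and the length scale all cancel in the ratio: P = ∫_{0}^{2.2} t^2·e^(-2·t) dt / ∫_{0}^{∞} t^2·e^(-2·t) dt.
With ∫ t^2·e^(-2·t) dt = -(2·t^2 + 2·t + 1)·e^(-2·t)/4 + C, the region integral is 1/4 - 377·e^(-22/5)/100 and the full one is 1/4.
This evaluates to P = 0.8149.

P ≈ 0.815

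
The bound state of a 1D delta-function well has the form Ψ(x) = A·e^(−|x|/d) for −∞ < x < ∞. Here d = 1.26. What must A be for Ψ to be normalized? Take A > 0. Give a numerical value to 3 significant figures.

Normalization requires ∫|Ψ|² dx = 1, integrated from −∞ to ∞.
Using ∫₀^∞ xⁿ e^(−αx) dx = n!/αⁿ⁺¹, ∫|Ψ|² dx = A²·(d).
Plugging in d = 1.26 yields A = 0.8909.

A ≈ 0.891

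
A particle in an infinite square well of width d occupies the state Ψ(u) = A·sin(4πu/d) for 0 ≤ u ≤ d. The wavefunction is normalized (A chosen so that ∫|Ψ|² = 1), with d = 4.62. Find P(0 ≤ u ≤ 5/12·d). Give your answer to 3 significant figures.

P = ∫_{0}^{5/12·d} |Ψ(u)|² du.
Since A² = 1/(d/2), this is the region integral divided by the full normalization integral.
Let t = u/d; then A² and the length scale cancel, so P = ∫_{0}^{5/12} sin(4·π·t)^2 dt ÷ ∫_{0}^{1} sin(4·π·t)^2 dt.
An antiderivative of sin(4·π·t)^2 is t/2 - sin(4·π·t)·cos(4·π·t)/(8·π); evaluating from 0 to 5/12 gives √(3)/(32·π) + 5/24, while the full integral is 1/2.
The result is P = √(3)/(16·π) + 5/12.

P ≈ 0.451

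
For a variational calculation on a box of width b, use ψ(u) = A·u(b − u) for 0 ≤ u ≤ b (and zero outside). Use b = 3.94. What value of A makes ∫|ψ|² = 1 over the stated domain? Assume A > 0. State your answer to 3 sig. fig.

The normalization condition is ∫|ψ|² du = 1 from 0 to b.
Expanding the polynomial and integrating term by term, ∫|ψ|² du = A²·(b^5/30).
Setting this equal to 1 gives A² = 1/(b^5/30).
Substituting b = 3.94 gives A² = 0.03160, so A = 0.1778.

A ≈ 0.178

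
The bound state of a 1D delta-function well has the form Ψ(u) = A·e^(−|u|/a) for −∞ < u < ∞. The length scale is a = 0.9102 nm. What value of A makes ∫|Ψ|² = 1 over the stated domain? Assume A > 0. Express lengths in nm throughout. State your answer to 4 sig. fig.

A ≈ 1.048 nm^(-1/2)

The normalization condition is ∫|Ψ|² du = 1 from −∞ to ∞.
With Ψ = A·e^(−|u|/a), the integral evaluates to A²·[a].
Hence A² = 1/[a].
Substituting a = 0.9102 gives A² = 1.0987, so A = 1.0482.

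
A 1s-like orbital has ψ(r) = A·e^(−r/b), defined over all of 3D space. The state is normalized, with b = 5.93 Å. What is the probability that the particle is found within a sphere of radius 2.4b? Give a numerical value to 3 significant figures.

P ≈ 0.857

Integrate the radial probability density 4πr²|ψ|² over r ≤ 2.4b.
A² is fixed by ∫₀^∞ 4πr²|ψ|² dr = 1, i.e. A² = (π·b^3)^(−1).
Let u = r/b; then A², 4π and the length scale all cancel, so P = ∫_{0}^{2.4} u^2·e^(-2·u) du ÷ ∫_{0}^{∞} u^2·e^(-2·u) du.
An antiderivative of u^2·e^(-2·u) is -(2·u^2 + 2·u + 1)·e^(-2·u)/4; evaluating from 0 to 2.4 gives 1/4 - 433·e^(-24/5)/100, while the full integral is 1/4.
This evaluates to P = 0.8575.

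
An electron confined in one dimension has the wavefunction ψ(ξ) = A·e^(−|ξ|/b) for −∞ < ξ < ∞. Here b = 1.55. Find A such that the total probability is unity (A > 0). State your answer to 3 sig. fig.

We need A² ∫|f|² dξ = 1, taking the integral from −∞ to ∞.
Using ∫₀^∞ ξⁿ e^(−αξ) dξ = n!/αⁿ⁺¹, the integral (without the A² prefactor) comes out to b.
With b = 1.55: A² = 0.6452 and A = 0.8032.

A ≈ 0.803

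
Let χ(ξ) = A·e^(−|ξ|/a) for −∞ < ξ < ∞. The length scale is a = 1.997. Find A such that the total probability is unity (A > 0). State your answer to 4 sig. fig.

We need A² ∫|f|² dξ = 1, taking the integral from −∞ to ∞.
With χ = A·e^(−|ξ|/a), the integral evaluates to A²·[a].
With a = 1.997: A² = 0.50075 and A = 0.70764.

A ≈ 0.7076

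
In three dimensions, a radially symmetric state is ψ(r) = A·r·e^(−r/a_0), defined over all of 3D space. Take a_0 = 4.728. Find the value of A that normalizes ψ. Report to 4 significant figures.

A ≈ 0.006701

We need A² ∫|f|² 4πr² dr = 1, taking the integral from 0 to ∞.
Carrying out the integral gives A² · 3·π·a_0^5.
Setting this equal to 1 gives A² = 1/(3·π·a_0^5).
Substituting a_0 = 4.728 gives A² = 0.000044910, so A = 0.0067015.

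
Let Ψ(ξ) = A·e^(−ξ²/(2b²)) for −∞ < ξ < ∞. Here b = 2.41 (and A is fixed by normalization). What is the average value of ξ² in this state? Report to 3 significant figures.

By definition ⟨ξ²⟩ = ∫ ξ^2 |Ψ(ξ)|² dξ.
Differentiating ∫e^(−αξ²) dξ = √(π/α) under α to get the higher moments, evaluating both integrals, ⟨ξ²⟩ = b^2/2.
With b = 2.41, ⟨ξ^2⟩ = 2.904.

⟨ξ^2⟩ ≈ 2.90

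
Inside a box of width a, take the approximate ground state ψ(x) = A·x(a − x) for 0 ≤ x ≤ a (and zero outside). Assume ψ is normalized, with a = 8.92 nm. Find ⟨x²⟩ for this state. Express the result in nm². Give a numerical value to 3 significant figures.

⟨x^2⟩ ≈ 22.7 nm^2

⟨x²⟩ = ∫ x^2 |ψ|² dx over the full domain.
The ratio of the moment integral to the normalization integral gives ⟨x²⟩ = 2·a^2/7.
With a = 8.92, ⟨x^2⟩ = 22.73.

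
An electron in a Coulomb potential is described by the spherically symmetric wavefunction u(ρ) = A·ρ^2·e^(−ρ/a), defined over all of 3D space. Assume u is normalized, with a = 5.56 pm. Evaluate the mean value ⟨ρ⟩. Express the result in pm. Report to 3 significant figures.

⟨ρ⟩ ≈ 19.5 pm

The expectation value is the |u|²-weighted average of ρ: ∫ ρ|u|² 4πρ² dρ.
Recall ∫₀^∞ ρ^m e^(−ρ/β) dρ = m!·β^(m+1), since the A² factors cancel between numerator and denominator, ⟨ρ⟩ = 7·a/2.
With a = 5.56, ⟨ρ⟩ = 19.46.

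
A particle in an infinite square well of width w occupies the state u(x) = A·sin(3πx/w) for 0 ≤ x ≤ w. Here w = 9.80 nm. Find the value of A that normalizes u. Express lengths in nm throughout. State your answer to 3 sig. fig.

A ≈ 0.452 nm^(-1/2)

Normalization requires ∫|u|² dx = 1, integrated from 0 to w.
With ∫₀^w sin²(nπx/w) dx = w/2, carrying out the integral gives A² · w/2.
Setting this equal to 1 gives A² = 1/(w/2).
Plugging in w = 9.80 yields A = 0.4518.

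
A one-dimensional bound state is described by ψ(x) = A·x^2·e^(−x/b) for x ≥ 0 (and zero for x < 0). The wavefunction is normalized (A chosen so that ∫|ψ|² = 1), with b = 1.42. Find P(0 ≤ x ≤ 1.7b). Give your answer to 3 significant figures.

|ψ|² is the probability density, so P = ∫_{0}^{1.7b} |ψ|² dx.
With A² fixed by ∫|ψ|² = 1, i.e. A² = (3·b^5/4)^(−1), substitute and integrate.
Substituting u = x/b, A² and the length scale cancel in the ratio: P = ∫_{0}^{1.7} u^4·e^(-2·u) du / ∫_{0}^{∞} u^4·e^(-2·u) du.
Using ∫ u^4·e^(-2·u) du = -(u^4/2 + u^3 + 3·u^2/2 + 3·u/2 + 3/4)·e^(-2·u), the numerator is ≈ 0.19186 and the denominator is 3/4.
This works out to P = 0.2558.

P ≈ 0.256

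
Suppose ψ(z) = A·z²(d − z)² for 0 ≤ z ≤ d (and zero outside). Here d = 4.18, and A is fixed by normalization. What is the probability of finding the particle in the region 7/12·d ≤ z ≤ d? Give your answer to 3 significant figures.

P ≈ 0.302

The probability is P = ∫ |ψ|² dz over [7/12·d, d].
The normalization integral ∫|ψ|²dz over the whole domain equals d^9/630·A², and A² cancels in the ratio.
Substituting u = z/d, A² and the length scale cancel in the ratio: P = ∫_{7/12}^{1} u^4·(1 - u)^4 du / ∫_{0}^{1} u^4·(1 - u)^4 du.
Using ∫ u^4·(1 - u)^4 du = u^5·(70·u^4 - 315·u^3 + 540·u^2 - 420·u + 126)/630, the numerator is ≈ 0.00047989 and the denominator is 1/630.
Evaluating gives P = 0.3023.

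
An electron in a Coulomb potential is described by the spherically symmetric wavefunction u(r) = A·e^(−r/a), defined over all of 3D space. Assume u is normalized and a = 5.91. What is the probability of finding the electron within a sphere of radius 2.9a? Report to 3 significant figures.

P ≈ 0.928

Integrate the radial probability density 4πr²|u|² over r ≤ 2.9a.
Normalization gives A² = 1/(π·a^3).
Substituting t = r/a, A², 4π and the length scale all cancel in the ratio: P = ∫_{0}^{2.9} t^2·e^(-2·t) dt / ∫_{0}^{∞} t^2·e^(-2·t) dt.
An antiderivative of t^2·e^(-2·t) is -(2·t^2 + 2·t + 1)·e^(-2·t)/4; evaluating from 0 to 2.9 gives 1/4 - 1181·e^(-29/5)/200, while the full integral is 1/4.
Taking the ratio yields P = 0.9285.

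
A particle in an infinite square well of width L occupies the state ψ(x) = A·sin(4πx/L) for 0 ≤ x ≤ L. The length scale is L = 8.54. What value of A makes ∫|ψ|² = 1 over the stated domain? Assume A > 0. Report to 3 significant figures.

A ≈ 0.484

The normalization condition is ∫|ψ|² dx = 1 from 0 to L.
With ∫₀^L sin²(nπx/L) dx = L/2, carrying out the integral gives A² · L/2.
Setting this equal to 1 gives A² = 1/(L/2).
With L = 8.54: A² = 0.2342 and A = 0.4839.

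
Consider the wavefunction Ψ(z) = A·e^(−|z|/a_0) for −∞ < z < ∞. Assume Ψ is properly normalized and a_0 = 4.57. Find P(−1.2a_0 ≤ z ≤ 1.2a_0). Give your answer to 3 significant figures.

P ≈ 0.909

|Ψ|² is the probability density, so P = ∫_{−1.2a_0}^{1.2a_0} |Ψ|² dz.
The normalization integral ∫|Ψ|²dz over the whole domain equals a_0·A², and A² cancels in the ratio.
By symmetry take twice the z ≥ 0 contribution in numerator and denominator; the 2's cancel. In terms of u = z/a_0 (A² and the length scale cancel between numerator and denominator), P = [∫_{0}^{1.2} e^(-2·u) du] / [∫_{0}^{∞} e^(-2·u) du].
An antiderivative of e^(-2·u) is -e^(-2·u)/2; evaluating from 0 to 1.2 gives 1/2 - e^(-12/5)/2, while the full integral is 1/2.
This works out to P = 0.9093.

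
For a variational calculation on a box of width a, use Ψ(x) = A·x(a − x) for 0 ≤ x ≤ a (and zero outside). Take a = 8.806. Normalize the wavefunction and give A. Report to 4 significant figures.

A ≈ 0.02380

Require ∫ |Ψ|² dx = 1 over the whole domain.
The integral (without the A² prefactor) comes out to a^5/30.
Hence A² = 1/[a^5/30].
Plugging in a = 8.806 yields A = 0.023802.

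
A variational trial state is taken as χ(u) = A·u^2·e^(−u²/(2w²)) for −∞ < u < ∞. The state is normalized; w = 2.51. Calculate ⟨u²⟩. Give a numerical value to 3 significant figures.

The expectation value is the |χ|²-weighted average of u^2: ∫ u^2|χ|² du.
With ∫_{−∞}^{∞} u^(2m) e^(−αu²) du = (2m−1)!!·√π / (2^m α^(m+1/2)), the ratio of the moment integral to the normalization integral gives ⟨u²⟩ = 5·w^2/2.
With w = 2.51, ⟨u^2⟩ = 15.75.

⟨u^2⟩ ≈ 15.8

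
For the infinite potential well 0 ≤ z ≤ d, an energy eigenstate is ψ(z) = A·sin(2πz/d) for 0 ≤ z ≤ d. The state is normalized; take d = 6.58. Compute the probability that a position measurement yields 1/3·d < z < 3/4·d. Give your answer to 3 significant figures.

|ψ|² is the probability density, so P = ∫_{1/3·d}^{3/4·d} |ψ|² dz.
The normalization integral ∫|ψ|²dz over the whole domain equals d/2·A², and A² cancels in the ratio.
Let u = z/d; then A² and the length scale cancel, so P = ∫_{1/3}^{3/4} sin(2·π·u)^2 du ÷ ∫_{0}^{1} sin(2·π·u)^2 du.
An antiderivative of sin(2·π·u)^2 is u/2 - sin(4·π·u)/(8·π); evaluating from 1/3 to 3/4 gives -√(3)/(16·π) + 5/24, while the full integral is 1/2.
Taking the ratio, P = -√(3)/(8·π) + 5/12.

P ≈ 0.348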